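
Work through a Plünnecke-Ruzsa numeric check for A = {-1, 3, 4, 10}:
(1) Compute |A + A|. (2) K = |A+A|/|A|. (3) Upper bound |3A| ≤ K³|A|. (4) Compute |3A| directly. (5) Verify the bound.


|A| = 4.
Step 1: Compute A + A by enumerating all 16 pairs.
A + A = {-2, 2, 3, 6, 7, 8, 9, 13, 14, 20}, so |A + A| = 10.
Step 2: Doubling constant K = |A + A|/|A| = 10/4 = 10/4 ≈ 2.5000.
Step 3: Plünnecke-Ruzsa gives |3A| ≤ K³·|A| = (2.5000)³ · 4 ≈ 62.5000.
Step 4: Compute 3A = A + A + A directly by enumerating all triples (a,b,c) ∈ A³; |3A| = 19.
Step 5: Check 19 ≤ 62.5000? Yes ✓.

K = 10/4, Plünnecke-Ruzsa bound K³|A| ≈ 62.5000, |3A| = 19, inequality holds.


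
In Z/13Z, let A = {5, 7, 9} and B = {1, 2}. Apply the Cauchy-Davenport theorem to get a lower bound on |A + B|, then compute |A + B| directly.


Cauchy-Davenport: |A + B| ≥ min(p, |A| + |B| - 1) for A, B nonempty in Z/pZ.
|A| = 3, |B| = 2, p = 13.
CD lower bound = min(13, 3 + 2 - 1) = min(13, 4) = 4.
Compute A + B mod 13 directly:
a = 5: 5+1=6, 5+2=7
a = 7: 7+1=8, 7+2=9
a = 9: 9+1=10, 9+2=11
A + B = {6, 7, 8, 9, 10, 11}, so |A + B| = 6.
Verify: 6 ≥ 4? Yes ✓.

CD lower bound = 4, actual |A + B| = 6.


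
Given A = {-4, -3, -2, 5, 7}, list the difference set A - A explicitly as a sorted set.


A - A = {a - a' : a, a' ∈ A}.
Compute a - a' for each ordered pair (a, a'):
a = -4: -4--4=0, -4--3=-1, -4--2=-2, -4-5=-9, -4-7=-11
a = -3: -3--4=1, -3--3=0, -3--2=-1, -3-5=-8, -3-7=-10
a = -2: -2--4=2, -2--3=1, -2--2=0, -2-5=-7, -2-7=-9
a = 5: 5--4=9, 5--3=8, 5--2=7, 5-5=0, 5-7=-2
a = 7: 7--4=11, 7--3=10, 7--2=9, 7-5=2, 7-7=0
Collecting distinct values (and noting 0 appears from a-a):
A - A = {-11, -10, -9, -8, -7, -2, -1, 0, 1, 2, 7, 8, 9, 10, 11}
|A - A| = 15

A - A = {-11, -10, -9, -8, -7, -2, -1, 0, 1, 2, 7, 8, 9, 10, 11}


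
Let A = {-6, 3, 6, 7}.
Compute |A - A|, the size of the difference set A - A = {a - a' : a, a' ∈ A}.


A - A = {a - a' : a, a' ∈ A}; |A| = 4.
Bounds: 2|A|-1 ≤ |A - A| ≤ |A|² - |A| + 1, i.e. 7 ≤ |A - A| ≤ 13.
Note: 0 ∈ A - A always (from a - a). The set is symmetric: if d ∈ A - A then -d ∈ A - A.
Enumerate nonzero differences d = a - a' with a > a' (then include -d):
Positive differences: {1, 3, 4, 9, 12, 13}
Full difference set: {0} ∪ (positive diffs) ∪ (negative diffs).
|A - A| = 1 + 2·6 = 13 (matches direct enumeration: 13).

|A - A| = 13


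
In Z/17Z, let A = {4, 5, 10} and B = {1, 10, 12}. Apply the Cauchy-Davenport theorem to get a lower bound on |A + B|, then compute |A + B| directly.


Cauchy-Davenport: |A + B| ≥ min(p, |A| + |B| - 1) for A, B nonempty in Z/pZ.
|A| = 3, |B| = 3, p = 17.
CD lower bound = min(17, 3 + 3 - 1) = min(17, 5) = 5.
Compute A + B mod 17 directly:
a = 4: 4+1=5, 4+10=14, 4+12=16
a = 5: 5+1=6, 5+10=15, 5+12=0
a = 10: 10+1=11, 10+10=3, 10+12=5
A + B = {0, 3, 5, 6, 11, 14, 15, 16}, so |A + B| = 8.
Verify: 8 ≥ 5? Yes ✓.

CD lower bound = 5, actual |A + B| = 8.


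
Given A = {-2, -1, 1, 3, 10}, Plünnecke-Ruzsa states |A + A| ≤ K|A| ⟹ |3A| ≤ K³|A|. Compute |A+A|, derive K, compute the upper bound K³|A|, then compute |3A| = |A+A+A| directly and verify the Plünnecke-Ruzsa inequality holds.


|A| = 5.
Step 1: Compute A + A by enumerating all 25 pairs.
A + A = {-4, -3, -2, -1, 0, 1, 2, 4, 6, 8, 9, 11, 13, 20}, so |A + A| = 14.
Step 2: Doubling constant K = |A + A|/|A| = 14/5 = 14/5 ≈ 2.8000.
Step 3: Plünnecke-Ruzsa gives |3A| ≤ K³·|A| = (2.8000)³ · 5 ≈ 109.7600.
Step 4: Compute 3A = A + A + A directly by enumerating all triples (a,b,c) ∈ A³; |3A| = 26.
Step 5: Check 26 ≤ 109.7600? Yes ✓.

K = 14/5, Plünnecke-Ruzsa bound K³|A| ≈ 109.7600, |3A| = 26, inequality holds.


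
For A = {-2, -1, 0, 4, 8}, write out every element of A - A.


A - A = {a - a' : a, a' ∈ A}.
Compute a - a' for each ordered pair (a, a'):
a = -2: -2--2=0, -2--1=-1, -2-0=-2, -2-4=-6, -2-8=-10
a = -1: -1--2=1, -1--1=0, -1-0=-1, -1-4=-5, -1-8=-9
a = 0: 0--2=2, 0--1=1, 0-0=0, 0-4=-4, 0-8=-8
a = 4: 4--2=6, 4--1=5, 4-0=4, 4-4=0, 4-8=-4
a = 8: 8--2=10, 8--1=9, 8-0=8, 8-4=4, 8-8=0
Collecting distinct values (and noting 0 appears from a-a):
A - A = {-10, -9, -8, -6, -5, -4, -2, -1, 0, 1, 2, 4, 5, 6, 8, 9, 10}
|A - A| = 17

A - A = {-10, -9, -8, -6, -5, -4, -2, -1, 0, 1, 2, 4, 5, 6, 8, 9, 10}


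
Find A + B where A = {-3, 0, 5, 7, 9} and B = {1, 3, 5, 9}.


A + B = {a + b : a ∈ A, b ∈ B}.
Enumerate all |A|·|B| = 5·4 = 20 pairs (a, b) and collect distinct sums.
a = -3: -3+1=-2, -3+3=0, -3+5=2, -3+9=6
a = 0: 0+1=1, 0+3=3, 0+5=5, 0+9=9
a = 5: 5+1=6, 5+3=8, 5+5=10, 5+9=14
a = 7: 7+1=8, 7+3=10, 7+5=12, 7+9=16
a = 9: 9+1=10, 9+3=12, 9+5=14, 9+9=18
Collecting distinct sums: A + B = {-2, 0, 1, 2, 3, 5, 6, 8, 9, 10, 12, 14, 16, 18}
|A + B| = 14

A + B = {-2, 0, 1, 2, 3, 5, 6, 8, 9, 10, 12, 14, 16, 18}


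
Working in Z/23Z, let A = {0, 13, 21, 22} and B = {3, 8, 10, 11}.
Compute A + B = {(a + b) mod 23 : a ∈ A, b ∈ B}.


Work in Z/23Z: reduce every sum a + b modulo 23.
Enumerate all 16 pairs:
a = 0: 0+3=3, 0+8=8, 0+10=10, 0+11=11
a = 13: 13+3=16, 13+8=21, 13+10=0, 13+11=1
a = 21: 21+3=1, 21+8=6, 21+10=8, 21+11=9
a = 22: 22+3=2, 22+8=7, 22+10=9, 22+11=10
Distinct residues collected: {0, 1, 2, 3, 6, 7, 8, 9, 10, 11, 16, 21}
|A + B| = 12 (out of 23 total residues).

A + B = {0, 1, 2, 3, 6, 7, 8, 9, 10, 11, 16, 21}


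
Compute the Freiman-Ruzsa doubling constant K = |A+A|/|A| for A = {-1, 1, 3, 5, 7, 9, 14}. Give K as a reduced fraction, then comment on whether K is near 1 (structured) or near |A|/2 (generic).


|A| = 7.
Compute A + A by enumerating all 49 pairs.
A + A = {-2, 0, 2, 4, 6, 8, 10, 12, 13, 14, 15, 16, 17, 18, 19, 21, 23, 28}, so |A + A| = 18.
K = |A + A| / |A| = 18/7 (already in lowest terms) ≈ 2.5714.
Reference: AP of size 7 gives K = 13/7 ≈ 1.8571; a fully generic set of size 7 gives K ≈ 4.0000.

|A| = 7, |A + A| = 18, K = 18/7.


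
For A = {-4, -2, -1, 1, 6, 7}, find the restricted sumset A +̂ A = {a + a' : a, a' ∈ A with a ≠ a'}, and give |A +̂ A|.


Restricted sumset: A +̂ A = {a + a' : a ∈ A, a' ∈ A, a ≠ a'}.
Equivalently, take A + A and drop any sum 2a that is achievable ONLY as a + a for a ∈ A (i.e. sums representable only with equal summands).
Enumerate pairs (a, a') with a < a' (symmetric, so each unordered pair gives one sum; this covers all a ≠ a'):
  -4 + -2 = -6
  -4 + -1 = -5
  -4 + 1 = -3
  -4 + 6 = 2
  -4 + 7 = 3
  -2 + -1 = -3
  -2 + 1 = -1
  -2 + 6 = 4
  -2 + 7 = 5
  -1 + 1 = 0
  -1 + 6 = 5
  -1 + 7 = 6
  1 + 6 = 7
  1 + 7 = 8
  6 + 7 = 13
Collected distinct sums: {-6, -5, -3, -1, 0, 2, 3, 4, 5, 6, 7, 8, 13}
|A +̂ A| = 13
(Reference bound: |A +̂ A| ≥ 2|A| - 3 for |A| ≥ 2, with |A| = 6 giving ≥ 9.)

|A +̂ A| = 13


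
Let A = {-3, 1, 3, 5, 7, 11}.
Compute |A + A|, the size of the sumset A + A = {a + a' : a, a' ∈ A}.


A + A = {a + a' : a, a' ∈ A}; |A| = 6.
General bounds: 2|A| - 1 ≤ |A + A| ≤ |A|(|A|+1)/2, i.e. 11 ≤ |A + A| ≤ 21.
Lower bound 2|A|-1 is attained iff A is an arithmetic progression.
Enumerate sums a + a' for a ≤ a' (symmetric, so this suffices):
a = -3: -3+-3=-6, -3+1=-2, -3+3=0, -3+5=2, -3+7=4, -3+11=8
a = 1: 1+1=2, 1+3=4, 1+5=6, 1+7=8, 1+11=12
a = 3: 3+3=6, 3+5=8, 3+7=10, 3+11=14
a = 5: 5+5=10, 5+7=12, 5+11=16
a = 7: 7+7=14, 7+11=18
a = 11: 11+11=22
Distinct sums: {-6, -2, 0, 2, 4, 6, 8, 10, 12, 14, 16, 18, 22}
|A + A| = 13

|A + A| = 13


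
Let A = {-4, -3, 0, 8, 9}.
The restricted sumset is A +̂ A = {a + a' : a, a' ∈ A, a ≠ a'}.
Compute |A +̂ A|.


Restricted sumset: A +̂ A = {a + a' : a ∈ A, a' ∈ A, a ≠ a'}.
Equivalently, take A + A and drop any sum 2a that is achievable ONLY as a + a for a ∈ A (i.e. sums representable only with equal summands).
Enumerate pairs (a, a') with a < a' (symmetric, so each unordered pair gives one sum; this covers all a ≠ a'):
  -4 + -3 = -7
  -4 + 0 = -4
  -4 + 8 = 4
  -4 + 9 = 5
  -3 + 0 = -3
  -3 + 8 = 5
  -3 + 9 = 6
  0 + 8 = 8
  0 + 9 = 9
  8 + 9 = 17
Collected distinct sums: {-7, -4, -3, 4, 5, 6, 8, 9, 17}
|A +̂ A| = 9
(Reference bound: |A +̂ A| ≥ 2|A| - 3 for |A| ≥ 2, with |A| = 5 giving ≥ 7.)

|A +̂ A| = 9


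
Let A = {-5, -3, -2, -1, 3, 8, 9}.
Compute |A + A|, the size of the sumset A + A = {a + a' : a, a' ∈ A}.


A + A = {a + a' : a, a' ∈ A}; |A| = 7.
General bounds: 2|A| - 1 ≤ |A + A| ≤ |A|(|A|+1)/2, i.e. 13 ≤ |A + A| ≤ 28.
Lower bound 2|A|-1 is attained iff A is an arithmetic progression.
Enumerate sums a + a' for a ≤ a' (symmetric, so this suffices):
a = -5: -5+-5=-10, -5+-3=-8, -5+-2=-7, -5+-1=-6, -5+3=-2, -5+8=3, -5+9=4
a = -3: -3+-3=-6, -3+-2=-5, -3+-1=-4, -3+3=0, -3+8=5, -3+9=6
a = -2: -2+-2=-4, -2+-1=-3, -2+3=1, -2+8=6, -2+9=7
a = -1: -1+-1=-2, -1+3=2, -1+8=7, -1+9=8
a = 3: 3+3=6, 3+8=11, 3+9=12
a = 8: 8+8=16, 8+9=17
a = 9: 9+9=18
Distinct sums: {-10, -8, -7, -6, -5, -4, -3, -2, 0, 1, 2, 3, 4, 5, 6, 7, 8, 11, 12, 16, 17, 18}
|A + A| = 22

|A + A| = 22


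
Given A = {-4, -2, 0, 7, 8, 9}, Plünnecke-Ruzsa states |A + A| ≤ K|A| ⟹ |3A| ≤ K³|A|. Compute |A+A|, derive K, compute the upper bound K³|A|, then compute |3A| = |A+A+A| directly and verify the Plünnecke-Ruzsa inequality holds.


|A| = 6.
Step 1: Compute A + A by enumerating all 36 pairs.
A + A = {-8, -6, -4, -2, 0, 3, 4, 5, 6, 7, 8, 9, 14, 15, 16, 17, 18}, so |A + A| = 17.
Step 2: Doubling constant K = |A + A|/|A| = 17/6 = 17/6 ≈ 2.8333.
Step 3: Plünnecke-Ruzsa gives |3A| ≤ K³·|A| = (2.8333)³ · 6 ≈ 136.4722.
Step 4: Compute 3A = A + A + A directly by enumerating all triples (a,b,c) ∈ A³; |3A| = 33.
Step 5: Check 33 ≤ 136.4722? Yes ✓.

K = 17/6, Plünnecke-Ruzsa bound K³|A| ≈ 136.4722, |3A| = 33, inequality holds.


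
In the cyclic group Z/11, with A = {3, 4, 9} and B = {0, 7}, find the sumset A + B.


Work in Z/11Z: reduce every sum a + b modulo 11.
Enumerate all 6 pairs:
a = 3: 3+0=3, 3+7=10
a = 4: 4+0=4, 4+7=0
a = 9: 9+0=9, 9+7=5
Distinct residues collected: {0, 3, 4, 5, 9, 10}
|A + B| = 6 (out of 11 total residues).

A + B = {0, 3, 4, 5, 9, 10}


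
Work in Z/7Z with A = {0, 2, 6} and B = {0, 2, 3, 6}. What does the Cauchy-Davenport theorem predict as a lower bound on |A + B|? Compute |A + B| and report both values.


Cauchy-Davenport: |A + B| ≥ min(p, |A| + |B| - 1) for A, B nonempty in Z/pZ.
|A| = 3, |B| = 4, p = 7.
CD lower bound = min(7, 3 + 4 - 1) = min(7, 6) = 6.
Compute A + B mod 7 directly:
a = 0: 0+0=0, 0+2=2, 0+3=3, 0+6=6
a = 2: 2+0=2, 2+2=4, 2+3=5, 2+6=1
a = 6: 6+0=6, 6+2=1, 6+3=2, 6+6=5
A + B = {0, 1, 2, 3, 4, 5, 6}, so |A + B| = 7.
Verify: 7 ≥ 6? Yes ✓.

CD lower bound = 6, actual |A + B| = 7.


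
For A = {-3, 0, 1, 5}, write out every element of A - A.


A - A = {a - a' : a, a' ∈ A}.
Compute a - a' for each ordered pair (a, a'):
a = -3: -3--3=0, -3-0=-3, -3-1=-4, -3-5=-8
a = 0: 0--3=3, 0-0=0, 0-1=-1, 0-5=-5
a = 1: 1--3=4, 1-0=1, 1-1=0, 1-5=-4
a = 5: 5--3=8, 5-0=5, 5-1=4, 5-5=0
Collecting distinct values (and noting 0 appears from a-a):
A - A = {-8, -5, -4, -3, -1, 0, 1, 3, 4, 5, 8}
|A - A| = 11

A - A = {-8, -5, -4, -3, -1, 0, 1, 3, 4, 5, 8}


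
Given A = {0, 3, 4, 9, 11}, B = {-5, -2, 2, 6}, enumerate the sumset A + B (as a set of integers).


A + B = {a + b : a ∈ A, b ∈ B}.
Enumerate all |A|·|B| = 5·4 = 20 pairs (a, b) and collect distinct sums.
a = 0: 0+-5=-5, 0+-2=-2, 0+2=2, 0+6=6
a = 3: 3+-5=-2, 3+-2=1, 3+2=5, 3+6=9
a = 4: 4+-5=-1, 4+-2=2, 4+2=6, 4+6=10
a = 9: 9+-5=4, 9+-2=7, 9+2=11, 9+6=15
a = 11: 11+-5=6, 11+-2=9, 11+2=13, 11+6=17
Collecting distinct sums: A + B = {-5, -2, -1, 1, 2, 4, 5, 6, 7, 9, 10, 11, 13, 15, 17}
|A + B| = 15

A + B = {-5, -2, -1, 1, 2, 4, 5, 6, 7, 9, 10, 11, 13, 15, 17}


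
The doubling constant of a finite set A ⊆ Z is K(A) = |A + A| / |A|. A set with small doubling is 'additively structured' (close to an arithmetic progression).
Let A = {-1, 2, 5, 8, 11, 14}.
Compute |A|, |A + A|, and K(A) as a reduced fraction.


|A| = 6.
Compute A + A by enumerating all 36 pairs.
A + A = {-2, 1, 4, 7, 10, 13, 16, 19, 22, 25, 28}, so |A + A| = 11.
K = |A + A| / |A| = 11/6 (already in lowest terms) ≈ 1.8333.
Reference: AP of size 6 gives K = 11/6 ≈ 1.8333; a fully generic set of size 6 gives K ≈ 3.5000.

|A| = 6, |A + A| = 11, K = 11/6.


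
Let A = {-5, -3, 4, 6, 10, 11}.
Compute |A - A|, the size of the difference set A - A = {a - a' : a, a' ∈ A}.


A - A = {a - a' : a, a' ∈ A}; |A| = 6.
Bounds: 2|A|-1 ≤ |A - A| ≤ |A|² - |A| + 1, i.e. 11 ≤ |A - A| ≤ 31.
Note: 0 ∈ A - A always (from a - a). The set is symmetric: if d ∈ A - A then -d ∈ A - A.
Enumerate nonzero differences d = a - a' with a > a' (then include -d):
Positive differences: {1, 2, 4, 5, 6, 7, 9, 11, 13, 14, 15, 16}
Full difference set: {0} ∪ (positive diffs) ∪ (negative diffs).
|A - A| = 1 + 2·12 = 25 (matches direct enumeration: 25).

|A - A| = 25


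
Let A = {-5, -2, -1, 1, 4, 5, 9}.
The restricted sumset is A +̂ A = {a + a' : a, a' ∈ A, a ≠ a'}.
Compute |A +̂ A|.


Restricted sumset: A +̂ A = {a + a' : a ∈ A, a' ∈ A, a ≠ a'}.
Equivalently, take A + A and drop any sum 2a that is achievable ONLY as a + a for a ∈ A (i.e. sums representable only with equal summands).
Enumerate pairs (a, a') with a < a' (symmetric, so each unordered pair gives one sum; this covers all a ≠ a'):
  -5 + -2 = -7
  -5 + -1 = -6
  -5 + 1 = -4
  -5 + 4 = -1
  -5 + 5 = 0
  -5 + 9 = 4
  -2 + -1 = -3
  -2 + 1 = -1
  -2 + 4 = 2
  -2 + 5 = 3
  -2 + 9 = 7
  -1 + 1 = 0
  -1 + 4 = 3
  -1 + 5 = 4
  -1 + 9 = 8
  1 + 4 = 5
  1 + 5 = 6
  1 + 9 = 10
  4 + 5 = 9
  4 + 9 = 13
  5 + 9 = 14
Collected distinct sums: {-7, -6, -4, -3, -1, 0, 2, 3, 4, 5, 6, 7, 8, 9, 10, 13, 14}
|A +̂ A| = 17
(Reference bound: |A +̂ A| ≥ 2|A| - 3 for |A| ≥ 2, with |A| = 7 giving ≥ 11.)

|A +̂ A| = 17


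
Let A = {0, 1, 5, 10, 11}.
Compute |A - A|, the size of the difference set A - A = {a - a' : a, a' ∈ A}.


A - A = {a - a' : a, a' ∈ A}; |A| = 5.
Bounds: 2|A|-1 ≤ |A - A| ≤ |A|² - |A| + 1, i.e. 9 ≤ |A - A| ≤ 21.
Note: 0 ∈ A - A always (from a - a). The set is symmetric: if d ∈ A - A then -d ∈ A - A.
Enumerate nonzero differences d = a - a' with a > a' (then include -d):
Positive differences: {1, 4, 5, 6, 9, 10, 11}
Full difference set: {0} ∪ (positive diffs) ∪ (negative diffs).
|A - A| = 1 + 2·7 = 15 (matches direct enumeration: 15).

|A - A| = 15


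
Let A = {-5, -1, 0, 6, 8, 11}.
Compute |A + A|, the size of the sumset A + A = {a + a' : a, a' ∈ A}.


A + A = {a + a' : a, a' ∈ A}; |A| = 6.
General bounds: 2|A| - 1 ≤ |A + A| ≤ |A|(|A|+1)/2, i.e. 11 ≤ |A + A| ≤ 21.
Lower bound 2|A|-1 is attained iff A is an arithmetic progression.
Enumerate sums a + a' for a ≤ a' (symmetric, so this suffices):
a = -5: -5+-5=-10, -5+-1=-6, -5+0=-5, -5+6=1, -5+8=3, -5+11=6
a = -1: -1+-1=-2, -1+0=-1, -1+6=5, -1+8=7, -1+11=10
a = 0: 0+0=0, 0+6=6, 0+8=8, 0+11=11
a = 6: 6+6=12, 6+8=14, 6+11=17
a = 8: 8+8=16, 8+11=19
a = 11: 11+11=22
Distinct sums: {-10, -6, -5, -2, -1, 0, 1, 3, 5, 6, 7, 8, 10, 11, 12, 14, 16, 17, 19, 22}
|A + A| = 20

|A + A| = 20


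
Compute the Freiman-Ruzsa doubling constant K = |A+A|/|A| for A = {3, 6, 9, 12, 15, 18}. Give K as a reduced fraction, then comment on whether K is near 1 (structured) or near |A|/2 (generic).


|A| = 6.
Compute A + A by enumerating all 36 pairs.
A + A = {6, 9, 12, 15, 18, 21, 24, 27, 30, 33, 36}, so |A + A| = 11.
K = |A + A| / |A| = 11/6 (already in lowest terms) ≈ 1.8333.
Reference: AP of size 6 gives K = 11/6 ≈ 1.8333; a fully generic set of size 6 gives K ≈ 3.5000.

|A| = 6, |A + A| = 11, K = 11/6.


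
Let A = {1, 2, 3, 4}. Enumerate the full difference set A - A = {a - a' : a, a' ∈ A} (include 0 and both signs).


A - A = {a - a' : a, a' ∈ A}.
Compute a - a' for each ordered pair (a, a'):
a = 1: 1-1=0, 1-2=-1, 1-3=-2, 1-4=-3
a = 2: 2-1=1, 2-2=0, 2-3=-1, 2-4=-2
a = 3: 3-1=2, 3-2=1, 3-3=0, 3-4=-1
a = 4: 4-1=3, 4-2=2, 4-3=1, 4-4=0
Collecting distinct values (and noting 0 appears from a-a):
A - A = {-3, -2, -1, 0, 1, 2, 3}
|A - A| = 7

A - A = {-3, -2, -1, 0, 1, 2, 3}


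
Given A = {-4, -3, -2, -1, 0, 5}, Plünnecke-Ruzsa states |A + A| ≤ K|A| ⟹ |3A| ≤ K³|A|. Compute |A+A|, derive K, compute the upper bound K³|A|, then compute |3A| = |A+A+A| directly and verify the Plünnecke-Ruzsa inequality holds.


|A| = 6.
Step 1: Compute A + A by enumerating all 36 pairs.
A + A = {-8, -7, -6, -5, -4, -3, -2, -1, 0, 1, 2, 3, 4, 5, 10}, so |A + A| = 15.
Step 2: Doubling constant K = |A + A|/|A| = 15/6 = 15/6 ≈ 2.5000.
Step 3: Plünnecke-Ruzsa gives |3A| ≤ K³·|A| = (2.5000)³ · 6 ≈ 93.7500.
Step 4: Compute 3A = A + A + A directly by enumerating all triples (a,b,c) ∈ A³; |3A| = 24.
Step 5: Check 24 ≤ 93.7500? Yes ✓.

K = 15/6, Plünnecke-Ruzsa bound K³|A| ≈ 93.7500, |3A| = 24, inequality holds.


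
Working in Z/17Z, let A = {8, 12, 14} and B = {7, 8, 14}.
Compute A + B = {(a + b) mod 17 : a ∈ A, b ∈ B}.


Work in Z/17Z: reduce every sum a + b modulo 17.
Enumerate all 9 pairs:
a = 8: 8+7=15, 8+8=16, 8+14=5
a = 12: 12+7=2, 12+8=3, 12+14=9
a = 14: 14+7=4, 14+8=5, 14+14=11
Distinct residues collected: {2, 3, 4, 5, 9, 11, 15, 16}
|A + B| = 8 (out of 17 total residues).

A + B = {2, 3, 4, 5, 9, 11, 15, 16}


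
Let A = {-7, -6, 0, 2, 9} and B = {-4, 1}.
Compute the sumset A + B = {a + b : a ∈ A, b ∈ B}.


A + B = {a + b : a ∈ A, b ∈ B}.
Enumerate all |A|·|B| = 5·2 = 10 pairs (a, b) and collect distinct sums.
a = -7: -7+-4=-11, -7+1=-6
a = -6: -6+-4=-10, -6+1=-5
a = 0: 0+-4=-4, 0+1=1
a = 2: 2+-4=-2, 2+1=3
a = 9: 9+-4=5, 9+1=10
Collecting distinct sums: A + B = {-11, -10, -6, -5, -4, -2, 1, 3, 5, 10}
|A + B| = 10

A + B = {-11, -10, -6, -5, -4, -2, 1, 3, 5, 10}


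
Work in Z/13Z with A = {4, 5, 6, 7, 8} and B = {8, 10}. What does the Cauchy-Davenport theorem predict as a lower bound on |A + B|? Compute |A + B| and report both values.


Cauchy-Davenport: |A + B| ≥ min(p, |A| + |B| - 1) for A, B nonempty in Z/pZ.
|A| = 5, |B| = 2, p = 13.
CD lower bound = min(13, 5 + 2 - 1) = min(13, 6) = 6.
Compute A + B mod 13 directly:
a = 4: 4+8=12, 4+10=1
a = 5: 5+8=0, 5+10=2
a = 6: 6+8=1, 6+10=3
a = 7: 7+8=2, 7+10=4
a = 8: 8+8=3, 8+10=5
A + B = {0, 1, 2, 3, 4, 5, 12}, so |A + B| = 7.
Verify: 7 ≥ 6? Yes ✓.

CD lower bound = 6, actual |A + B| = 7.


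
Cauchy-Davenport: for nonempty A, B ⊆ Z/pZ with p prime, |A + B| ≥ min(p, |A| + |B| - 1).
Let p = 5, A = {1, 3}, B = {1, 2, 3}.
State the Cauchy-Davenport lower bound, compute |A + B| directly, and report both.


Cauchy-Davenport: |A + B| ≥ min(p, |A| + |B| - 1) for A, B nonempty in Z/pZ.
|A| = 2, |B| = 3, p = 5.
CD lower bound = min(5, 2 + 3 - 1) = min(5, 4) = 4.
Compute A + B mod 5 directly:
a = 1: 1+1=2, 1+2=3, 1+3=4
a = 3: 3+1=4, 3+2=0, 3+3=1
A + B = {0, 1, 2, 3, 4}, so |A + B| = 5.
Verify: 5 ≥ 4? Yes ✓.

CD lower bound = 4, actual |A + B| = 5.


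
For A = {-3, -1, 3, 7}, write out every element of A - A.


A - A = {a - a' : a, a' ∈ A}.
Compute a - a' for each ordered pair (a, a'):
a = -3: -3--3=0, -3--1=-2, -3-3=-6, -3-7=-10
a = -1: -1--3=2, -1--1=0, -1-3=-4, -1-7=-8
a = 3: 3--3=6, 3--1=4, 3-3=0, 3-7=-4
a = 7: 7--3=10, 7--1=8, 7-3=4, 7-7=0
Collecting distinct values (and noting 0 appears from a-a):
A - A = {-10, -8, -6, -4, -2, 0, 2, 4, 6, 8, 10}
|A - A| = 11

A - A = {-10, -8, -6, -4, -2, 0, 2, 4, 6, 8, 10}


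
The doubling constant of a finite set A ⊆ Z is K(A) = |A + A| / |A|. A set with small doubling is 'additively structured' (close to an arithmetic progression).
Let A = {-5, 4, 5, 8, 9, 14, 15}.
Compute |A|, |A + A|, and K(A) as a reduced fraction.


|A| = 7.
Compute A + A by enumerating all 49 pairs.
A + A = {-10, -1, 0, 3, 4, 8, 9, 10, 12, 13, 14, 16, 17, 18, 19, 20, 22, 23, 24, 28, 29, 30}, so |A + A| = 22.
K = |A + A| / |A| = 22/7 (already in lowest terms) ≈ 3.1429.
Reference: AP of size 7 gives K = 13/7 ≈ 1.8571; a fully generic set of size 7 gives K ≈ 4.0000.

|A| = 7, |A + A| = 22, K = 22/7.


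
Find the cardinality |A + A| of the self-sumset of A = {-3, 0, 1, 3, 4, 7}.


A + A = {a + a' : a, a' ∈ A}; |A| = 6.
General bounds: 2|A| - 1 ≤ |A + A| ≤ |A|(|A|+1)/2, i.e. 11 ≤ |A + A| ≤ 21.
Lower bound 2|A|-1 is attained iff A is an arithmetic progression.
Enumerate sums a + a' for a ≤ a' (symmetric, so this suffices):
a = -3: -3+-3=-6, -3+0=-3, -3+1=-2, -3+3=0, -3+4=1, -3+7=4
a = 0: 0+0=0, 0+1=1, 0+3=3, 0+4=4, 0+7=7
a = 1: 1+1=2, 1+3=4, 1+4=5, 1+7=8
a = 3: 3+3=6, 3+4=7, 3+7=10
a = 4: 4+4=8, 4+7=11
a = 7: 7+7=14
Distinct sums: {-6, -3, -2, 0, 1, 2, 3, 4, 5, 6, 7, 8, 10, 11, 14}
|A + A| = 15

|A + A| = 15


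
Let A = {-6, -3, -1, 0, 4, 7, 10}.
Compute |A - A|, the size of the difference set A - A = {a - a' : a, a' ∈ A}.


A - A = {a - a' : a, a' ∈ A}; |A| = 7.
Bounds: 2|A|-1 ≤ |A - A| ≤ |A|² - |A| + 1, i.e. 13 ≤ |A - A| ≤ 43.
Note: 0 ∈ A - A always (from a - a). The set is symmetric: if d ∈ A - A then -d ∈ A - A.
Enumerate nonzero differences d = a - a' with a > a' (then include -d):
Positive differences: {1, 2, 3, 4, 5, 6, 7, 8, 10, 11, 13, 16}
Full difference set: {0} ∪ (positive diffs) ∪ (negative diffs).
|A - A| = 1 + 2·12 = 25 (matches direct enumeration: 25).

|A - A| = 25


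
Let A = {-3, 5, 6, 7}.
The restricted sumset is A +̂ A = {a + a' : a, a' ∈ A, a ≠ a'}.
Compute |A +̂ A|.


Restricted sumset: A +̂ A = {a + a' : a ∈ A, a' ∈ A, a ≠ a'}.
Equivalently, take A + A and drop any sum 2a that is achievable ONLY as a + a for a ∈ A (i.e. sums representable only with equal summands).
Enumerate pairs (a, a') with a < a' (symmetric, so each unordered pair gives one sum; this covers all a ≠ a'):
  -3 + 5 = 2
  -3 + 6 = 3
  -3 + 7 = 4
  5 + 6 = 11
  5 + 7 = 12
  6 + 7 = 13
Collected distinct sums: {2, 3, 4, 11, 12, 13}
|A +̂ A| = 6
(Reference bound: |A +̂ A| ≥ 2|A| - 3 for |A| ≥ 2, with |A| = 4 giving ≥ 5.)

|A +̂ A| = 6


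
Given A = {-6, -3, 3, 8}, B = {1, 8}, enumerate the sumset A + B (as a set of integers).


A + B = {a + b : a ∈ A, b ∈ B}.
Enumerate all |A|·|B| = 4·2 = 8 pairs (a, b) and collect distinct sums.
a = -6: -6+1=-5, -6+8=2
a = -3: -3+1=-2, -3+8=5
a = 3: 3+1=4, 3+8=11
a = 8: 8+1=9, 8+8=16
Collecting distinct sums: A + B = {-5, -2, 2, 4, 5, 9, 11, 16}
|A + B| = 8

A + B = {-5, -2, 2, 4, 5, 9, 11, 16}


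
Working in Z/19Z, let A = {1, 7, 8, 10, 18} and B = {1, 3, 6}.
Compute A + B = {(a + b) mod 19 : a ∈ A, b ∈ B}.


Work in Z/19Z: reduce every sum a + b modulo 19.
Enumerate all 15 pairs:
a = 1: 1+1=2, 1+3=4, 1+6=7
a = 7: 7+1=8, 7+3=10, 7+6=13
a = 8: 8+1=9, 8+3=11, 8+6=14
a = 10: 10+1=11, 10+3=13, 10+6=16
a = 18: 18+1=0, 18+3=2, 18+6=5
Distinct residues collected: {0, 2, 4, 5, 7, 8, 9, 10, 11, 13, 14, 16}
|A + B| = 12 (out of 19 total residues).

A + B = {0, 2, 4, 5, 7, 8, 9, 10, 11, 13, 14, 16}


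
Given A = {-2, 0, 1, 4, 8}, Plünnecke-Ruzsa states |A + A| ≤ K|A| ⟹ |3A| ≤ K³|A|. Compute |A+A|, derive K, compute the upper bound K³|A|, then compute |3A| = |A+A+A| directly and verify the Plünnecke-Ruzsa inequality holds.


|A| = 5.
Step 1: Compute A + A by enumerating all 25 pairs.
A + A = {-4, -2, -1, 0, 1, 2, 4, 5, 6, 8, 9, 12, 16}, so |A + A| = 13.
Step 2: Doubling constant K = |A + A|/|A| = 13/5 = 13/5 ≈ 2.6000.
Step 3: Plünnecke-Ruzsa gives |3A| ≤ K³·|A| = (2.6000)³ · 5 ≈ 87.8800.
Step 4: Compute 3A = A + A + A directly by enumerating all triples (a,b,c) ∈ A³; |3A| = 23.
Step 5: Check 23 ≤ 87.8800? Yes ✓.

K = 13/5, Plünnecke-Ruzsa bound K³|A| ≈ 87.8800, |3A| = 23, inequality holds.


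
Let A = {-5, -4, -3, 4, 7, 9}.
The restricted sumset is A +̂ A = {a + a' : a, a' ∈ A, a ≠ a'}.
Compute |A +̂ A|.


Restricted sumset: A +̂ A = {a + a' : a ∈ A, a' ∈ A, a ≠ a'}.
Equivalently, take A + A and drop any sum 2a that is achievable ONLY as a + a for a ∈ A (i.e. sums representable only with equal summands).
Enumerate pairs (a, a') with a < a' (symmetric, so each unordered pair gives one sum; this covers all a ≠ a'):
  -5 + -4 = -9
  -5 + -3 = -8
  -5 + 4 = -1
  -5 + 7 = 2
  -5 + 9 = 4
  -4 + -3 = -7
  -4 + 4 = 0
  -4 + 7 = 3
  -4 + 9 = 5
  -3 + 4 = 1
  -3 + 7 = 4
  -3 + 9 = 6
  4 + 7 = 11
  4 + 9 = 13
  7 + 9 = 16
Collected distinct sums: {-9, -8, -7, -1, 0, 1, 2, 3, 4, 5, 6, 11, 13, 16}
|A +̂ A| = 14
(Reference bound: |A +̂ A| ≥ 2|A| - 3 for |A| ≥ 2, with |A| = 6 giving ≥ 9.)

|A +̂ A| = 14


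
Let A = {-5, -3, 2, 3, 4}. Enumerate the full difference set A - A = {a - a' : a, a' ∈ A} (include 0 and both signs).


A - A = {a - a' : a, a' ∈ A}.
Compute a - a' for each ordered pair (a, a'):
a = -5: -5--5=0, -5--3=-2, -5-2=-7, -5-3=-8, -5-4=-9
a = -3: -3--5=2, -3--3=0, -3-2=-5, -3-3=-6, -3-4=-7
a = 2: 2--5=7, 2--3=5, 2-2=0, 2-3=-1, 2-4=-2
a = 3: 3--5=8, 3--3=6, 3-2=1, 3-3=0, 3-4=-1
a = 4: 4--5=9, 4--3=7, 4-2=2, 4-3=1, 4-4=0
Collecting distinct values (and noting 0 appears from a-a):
A - A = {-9, -8, -7, -6, -5, -2, -1, 0, 1, 2, 5, 6, 7, 8, 9}
|A - A| = 15

A - A = {-9, -8, -7, -6, -5, -2, -1, 0, 1, 2, 5, 6, 7, 8, 9}


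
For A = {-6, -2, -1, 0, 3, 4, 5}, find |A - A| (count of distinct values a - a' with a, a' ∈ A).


A - A = {a - a' : a, a' ∈ A}; |A| = 7.
Bounds: 2|A|-1 ≤ |A - A| ≤ |A|² - |A| + 1, i.e. 13 ≤ |A - A| ≤ 43.
Note: 0 ∈ A - A always (from a - a). The set is symmetric: if d ∈ A - A then -d ∈ A - A.
Enumerate nonzero differences d = a - a' with a > a' (then include -d):
Positive differences: {1, 2, 3, 4, 5, 6, 7, 9, 10, 11}
Full difference set: {0} ∪ (positive diffs) ∪ (negative diffs).
|A - A| = 1 + 2·10 = 21 (matches direct enumeration: 21).

|A - A| = 21


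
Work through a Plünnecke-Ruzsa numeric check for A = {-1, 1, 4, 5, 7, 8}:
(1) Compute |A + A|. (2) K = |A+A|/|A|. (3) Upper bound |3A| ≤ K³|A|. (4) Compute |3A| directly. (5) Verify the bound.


|A| = 6.
Step 1: Compute A + A by enumerating all 36 pairs.
A + A = {-2, 0, 2, 3, 4, 5, 6, 7, 8, 9, 10, 11, 12, 13, 14, 15, 16}, so |A + A| = 17.
Step 2: Doubling constant K = |A + A|/|A| = 17/6 = 17/6 ≈ 2.8333.
Step 3: Plünnecke-Ruzsa gives |3A| ≤ K³·|A| = (2.8333)³ · 6 ≈ 136.4722.
Step 4: Compute 3A = A + A + A directly by enumerating all triples (a,b,c) ∈ A³; |3A| = 26.
Step 5: Check 26 ≤ 136.4722? Yes ✓.

K = 17/6, Plünnecke-Ruzsa bound K³|A| ≈ 136.4722, |3A| = 26, inequality holds.


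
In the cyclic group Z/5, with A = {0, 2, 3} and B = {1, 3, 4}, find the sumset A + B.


Work in Z/5Z: reduce every sum a + b modulo 5.
Enumerate all 9 pairs:
a = 0: 0+1=1, 0+3=3, 0+4=4
a = 2: 2+1=3, 2+3=0, 2+4=1
a = 3: 3+1=4, 3+3=1, 3+4=2
Distinct residues collected: {0, 1, 2, 3, 4}
|A + B| = 5 (out of 5 total residues).

A + B = {0, 1, 2, 3, 4}


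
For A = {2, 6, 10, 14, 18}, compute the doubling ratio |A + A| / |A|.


|A| = 5.
Compute A + A by enumerating all 25 pairs.
A + A = {4, 8, 12, 16, 20, 24, 28, 32, 36}, so |A + A| = 9.
K = |A + A| / |A| = 9/5 (already in lowest terms) ≈ 1.8000.
Reference: AP of size 5 gives K = 9/5 ≈ 1.8000; a fully generic set of size 5 gives K ≈ 3.0000.

|A| = 5, |A + A| = 9, K = 9/5.


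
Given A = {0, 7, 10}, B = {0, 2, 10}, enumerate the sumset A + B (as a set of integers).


A + B = {a + b : a ∈ A, b ∈ B}.
Enumerate all |A|·|B| = 3·3 = 9 pairs (a, b) and collect distinct sums.
a = 0: 0+0=0, 0+2=2, 0+10=10
a = 7: 7+0=7, 7+2=9, 7+10=17
a = 10: 10+0=10, 10+2=12, 10+10=20
Collecting distinct sums: A + B = {0, 2, 7, 9, 10, 12, 17, 20}
|A + B| = 8

A + B = {0, 2, 7, 9, 10, 12, 17, 20}


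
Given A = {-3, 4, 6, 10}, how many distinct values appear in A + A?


A + A = {a + a' : a, a' ∈ A}; |A| = 4.
General bounds: 2|A| - 1 ≤ |A + A| ≤ |A|(|A|+1)/2, i.e. 7 ≤ |A + A| ≤ 10.
Lower bound 2|A|-1 is attained iff A is an arithmetic progression.
Enumerate sums a + a' for a ≤ a' (symmetric, so this suffices):
a = -3: -3+-3=-6, -3+4=1, -3+6=3, -3+10=7
a = 4: 4+4=8, 4+6=10, 4+10=14
a = 6: 6+6=12, 6+10=16
a = 10: 10+10=20
Distinct sums: {-6, 1, 3, 7, 8, 10, 12, 14, 16, 20}
|A + A| = 10

|A + A| = 10


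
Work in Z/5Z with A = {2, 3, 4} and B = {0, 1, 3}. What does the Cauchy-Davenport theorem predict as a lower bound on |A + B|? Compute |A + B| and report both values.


Cauchy-Davenport: |A + B| ≥ min(p, |A| + |B| - 1) for A, B nonempty in Z/pZ.
|A| = 3, |B| = 3, p = 5.
CD lower bound = min(5, 3 + 3 - 1) = min(5, 5) = 5.
Compute A + B mod 5 directly:
a = 2: 2+0=2, 2+1=3, 2+3=0
a = 3: 3+0=3, 3+1=4, 3+3=1
a = 4: 4+0=4, 4+1=0, 4+3=2
A + B = {0, 1, 2, 3, 4}, so |A + B| = 5.
Verify: 5 ≥ 5? Yes ✓.

CD lower bound = 5, actual |A + B| = 5.


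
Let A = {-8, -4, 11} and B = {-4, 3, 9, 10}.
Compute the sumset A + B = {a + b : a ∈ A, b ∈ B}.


A + B = {a + b : a ∈ A, b ∈ B}.
Enumerate all |A|·|B| = 3·4 = 12 pairs (a, b) and collect distinct sums.
a = -8: -8+-4=-12, -8+3=-5, -8+9=1, -8+10=2
a = -4: -4+-4=-8, -4+3=-1, -4+9=5, -4+10=6
a = 11: 11+-4=7, 11+3=14, 11+9=20, 11+10=21
Collecting distinct sums: A + B = {-12, -8, -5, -1, 1, 2, 5, 6, 7, 14, 20, 21}
|A + B| = 12

A + B = {-12, -8, -5, -1, 1, 2, 5, 6, 7, 14, 20, 21}


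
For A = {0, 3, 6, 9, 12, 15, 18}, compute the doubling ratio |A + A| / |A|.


|A| = 7.
Compute A + A by enumerating all 49 pairs.
A + A = {0, 3, 6, 9, 12, 15, 18, 21, 24, 27, 30, 33, 36}, so |A + A| = 13.
K = |A + A| / |A| = 13/7 (already in lowest terms) ≈ 1.8571.
Reference: AP of size 7 gives K = 13/7 ≈ 1.8571; a fully generic set of size 7 gives K ≈ 4.0000.

|A| = 7, |A + A| = 13, K = 13/7.


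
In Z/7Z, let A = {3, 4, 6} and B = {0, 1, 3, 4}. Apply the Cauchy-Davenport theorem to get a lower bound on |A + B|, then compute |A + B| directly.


Cauchy-Davenport: |A + B| ≥ min(p, |A| + |B| - 1) for A, B nonempty in Z/pZ.
|A| = 3, |B| = 4, p = 7.
CD lower bound = min(7, 3 + 4 - 1) = min(7, 6) = 6.
Compute A + B mod 7 directly:
a = 3: 3+0=3, 3+1=4, 3+3=6, 3+4=0
a = 4: 4+0=4, 4+1=5, 4+3=0, 4+4=1
a = 6: 6+0=6, 6+1=0, 6+3=2, 6+4=3
A + B = {0, 1, 2, 3, 4, 5, 6}, so |A + B| = 7.
Verify: 7 ≥ 6? Yes ✓.

CD lower bound = 6, actual |A + B| = 7.


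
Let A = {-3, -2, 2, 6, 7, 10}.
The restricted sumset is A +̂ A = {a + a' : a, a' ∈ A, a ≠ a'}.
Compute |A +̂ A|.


Restricted sumset: A +̂ A = {a + a' : a ∈ A, a' ∈ A, a ≠ a'}.
Equivalently, take A + A and drop any sum 2a that is achievable ONLY as a + a for a ∈ A (i.e. sums representable only with equal summands).
Enumerate pairs (a, a') with a < a' (symmetric, so each unordered pair gives one sum; this covers all a ≠ a'):
  -3 + -2 = -5
  -3 + 2 = -1
  -3 + 6 = 3
  -3 + 7 = 4
  -3 + 10 = 7
  -2 + 2 = 0
  -2 + 6 = 4
  -2 + 7 = 5
  -2 + 10 = 8
  2 + 6 = 8
  2 + 7 = 9
  2 + 10 = 12
  6 + 7 = 13
  6 + 10 = 16
  7 + 10 = 17
Collected distinct sums: {-5, -1, 0, 3, 4, 5, 7, 8, 9, 12, 13, 16, 17}
|A +̂ A| = 13
(Reference bound: |A +̂ A| ≥ 2|A| - 3 for |A| ≥ 2, with |A| = 6 giving ≥ 9.)

|A +̂ A| = 13


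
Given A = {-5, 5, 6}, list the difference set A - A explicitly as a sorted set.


A - A = {a - a' : a, a' ∈ A}.
Compute a - a' for each ordered pair (a, a'):
a = -5: -5--5=0, -5-5=-10, -5-6=-11
a = 5: 5--5=10, 5-5=0, 5-6=-1
a = 6: 6--5=11, 6-5=1, 6-6=0
Collecting distinct values (and noting 0 appears from a-a):
A - A = {-11, -10, -1, 0, 1, 10, 11}
|A - A| = 7

A - A = {-11, -10, -1, 0, 1, 10, 11}


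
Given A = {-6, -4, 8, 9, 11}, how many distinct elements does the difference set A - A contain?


A - A = {a - a' : a, a' ∈ A}; |A| = 5.
Bounds: 2|A|-1 ≤ |A - A| ≤ |A|² - |A| + 1, i.e. 9 ≤ |A - A| ≤ 21.
Note: 0 ∈ A - A always (from a - a). The set is symmetric: if d ∈ A - A then -d ∈ A - A.
Enumerate nonzero differences d = a - a' with a > a' (then include -d):
Positive differences: {1, 2, 3, 12, 13, 14, 15, 17}
Full difference set: {0} ∪ (positive diffs) ∪ (negative diffs).
|A - A| = 1 + 2·8 = 17 (matches direct enumeration: 17).

|A - A| = 17


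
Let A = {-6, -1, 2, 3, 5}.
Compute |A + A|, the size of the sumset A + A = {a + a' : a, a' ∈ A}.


A + A = {a + a' : a, a' ∈ A}; |A| = 5.
General bounds: 2|A| - 1 ≤ |A + A| ≤ |A|(|A|+1)/2, i.e. 9 ≤ |A + A| ≤ 15.
Lower bound 2|A|-1 is attained iff A is an arithmetic progression.
Enumerate sums a + a' for a ≤ a' (symmetric, so this suffices):
a = -6: -6+-6=-12, -6+-1=-7, -6+2=-4, -6+3=-3, -6+5=-1
a = -1: -1+-1=-2, -1+2=1, -1+3=2, -1+5=4
a = 2: 2+2=4, 2+3=5, 2+5=7
a = 3: 3+3=6, 3+5=8
a = 5: 5+5=10
Distinct sums: {-12, -7, -4, -3, -2, -1, 1, 2, 4, 5, 6, 7, 8, 10}
|A + A| = 14

|A + A| = 14


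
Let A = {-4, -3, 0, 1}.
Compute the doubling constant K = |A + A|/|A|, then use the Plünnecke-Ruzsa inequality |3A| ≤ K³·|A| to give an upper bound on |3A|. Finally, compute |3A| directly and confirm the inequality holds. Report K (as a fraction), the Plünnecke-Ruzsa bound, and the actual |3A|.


|A| = 4.
Step 1: Compute A + A by enumerating all 16 pairs.
A + A = {-8, -7, -6, -4, -3, -2, 0, 1, 2}, so |A + A| = 9.
Step 2: Doubling constant K = |A + A|/|A| = 9/4 = 9/4 ≈ 2.2500.
Step 3: Plünnecke-Ruzsa gives |3A| ≤ K³·|A| = (2.2500)³ · 4 ≈ 45.5625.
Step 4: Compute 3A = A + A + A directly by enumerating all triples (a,b,c) ∈ A³; |3A| = 16.
Step 5: Check 16 ≤ 45.5625? Yes ✓.

K = 9/4, Plünnecke-Ruzsa bound K³|A| ≈ 45.5625, |3A| = 16, inequality holds.


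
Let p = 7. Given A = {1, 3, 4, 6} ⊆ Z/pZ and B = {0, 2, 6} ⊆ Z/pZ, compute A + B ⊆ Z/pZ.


Work in Z/7Z: reduce every sum a + b modulo 7.
Enumerate all 12 pairs:
a = 1: 1+0=1, 1+2=3, 1+6=0
a = 3: 3+0=3, 3+2=5, 3+6=2
a = 4: 4+0=4, 4+2=6, 4+6=3
a = 6: 6+0=6, 6+2=1, 6+6=5
Distinct residues collected: {0, 1, 2, 3, 4, 5, 6}
|A + B| = 7 (out of 7 total residues).

A + B = {0, 1, 2, 3, 4, 5, 6}


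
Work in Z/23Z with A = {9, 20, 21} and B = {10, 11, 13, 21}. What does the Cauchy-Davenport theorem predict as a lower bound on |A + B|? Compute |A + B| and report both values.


Cauchy-Davenport: |A + B| ≥ min(p, |A| + |B| - 1) for A, B nonempty in Z/pZ.
|A| = 3, |B| = 4, p = 23.
CD lower bound = min(23, 3 + 4 - 1) = min(23, 6) = 6.
Compute A + B mod 23 directly:
a = 9: 9+10=19, 9+11=20, 9+13=22, 9+21=7
a = 20: 20+10=7, 20+11=8, 20+13=10, 20+21=18
a = 21: 21+10=8, 21+11=9, 21+13=11, 21+21=19
A + B = {7, 8, 9, 10, 11, 18, 19, 20, 22}, so |A + B| = 9.
Verify: 9 ≥ 6? Yes ✓.

CD lower bound = 6, actual |A + B| = 9.


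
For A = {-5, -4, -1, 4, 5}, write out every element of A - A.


A - A = {a - a' : a, a' ∈ A}.
Compute a - a' for each ordered pair (a, a'):
a = -5: -5--5=0, -5--4=-1, -5--1=-4, -5-4=-9, -5-5=-10
a = -4: -4--5=1, -4--4=0, -4--1=-3, -4-4=-8, -4-5=-9
a = -1: -1--5=4, -1--4=3, -1--1=0, -1-4=-5, -1-5=-6
a = 4: 4--5=9, 4--4=8, 4--1=5, 4-4=0, 4-5=-1
a = 5: 5--5=10, 5--4=9, 5--1=6, 5-4=1, 5-5=0
Collecting distinct values (and noting 0 appears from a-a):
A - A = {-10, -9, -8, -6, -5, -4, -3, -1, 0, 1, 3, 4, 5, 6, 8, 9, 10}
|A - A| = 17

A - A = {-10, -9, -8, -6, -5, -4, -3, -1, 0, 1, 3, 4, 5, 6, 8, 9, 10}


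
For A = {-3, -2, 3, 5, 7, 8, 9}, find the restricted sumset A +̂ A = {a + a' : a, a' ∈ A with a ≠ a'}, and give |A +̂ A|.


Restricted sumset: A +̂ A = {a + a' : a ∈ A, a' ∈ A, a ≠ a'}.
Equivalently, take A + A and drop any sum 2a that is achievable ONLY as a + a for a ∈ A (i.e. sums representable only with equal summands).
Enumerate pairs (a, a') with a < a' (symmetric, so each unordered pair gives one sum; this covers all a ≠ a'):
  -3 + -2 = -5
  -3 + 3 = 0
  -3 + 5 = 2
  -3 + 7 = 4
  -3 + 8 = 5
  -3 + 9 = 6
  -2 + 3 = 1
  -2 + 5 = 3
  -2 + 7 = 5
  -2 + 8 = 6
  -2 + 9 = 7
  3 + 5 = 8
  3 + 7 = 10
  3 + 8 = 11
  3 + 9 = 12
  5 + 7 = 12
  5 + 8 = 13
  5 + 9 = 14
  7 + 8 = 15
  7 + 9 = 16
  8 + 9 = 17
Collected distinct sums: {-5, 0, 1, 2, 3, 4, 5, 6, 7, 8, 10, 11, 12, 13, 14, 15, 16, 17}
|A +̂ A| = 18
(Reference bound: |A +̂ A| ≥ 2|A| - 3 for |A| ≥ 2, with |A| = 7 giving ≥ 11.)

|A +̂ A| = 18


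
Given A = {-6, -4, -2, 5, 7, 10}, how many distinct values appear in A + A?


A + A = {a + a' : a, a' ∈ A}; |A| = 6.
General bounds: 2|A| - 1 ≤ |A + A| ≤ |A|(|A|+1)/2, i.e. 11 ≤ |A + A| ≤ 21.
Lower bound 2|A|-1 is attained iff A is an arithmetic progression.
Enumerate sums a + a' for a ≤ a' (symmetric, so this suffices):
a = -6: -6+-6=-12, -6+-4=-10, -6+-2=-8, -6+5=-1, -6+7=1, -6+10=4
a = -4: -4+-4=-8, -4+-2=-6, -4+5=1, -4+7=3, -4+10=6
a = -2: -2+-2=-4, -2+5=3, -2+7=5, -2+10=8
a = 5: 5+5=10, 5+7=12, 5+10=15
a = 7: 7+7=14, 7+10=17
a = 10: 10+10=20
Distinct sums: {-12, -10, -8, -6, -4, -1, 1, 3, 4, 5, 6, 8, 10, 12, 14, 15, 17, 20}
|A + A| = 18

|A + A| = 18


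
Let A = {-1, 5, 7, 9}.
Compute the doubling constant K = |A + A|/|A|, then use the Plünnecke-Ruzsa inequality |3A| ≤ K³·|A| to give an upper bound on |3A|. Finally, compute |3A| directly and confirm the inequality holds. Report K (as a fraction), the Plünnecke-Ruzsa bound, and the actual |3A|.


|A| = 4.
Step 1: Compute A + A by enumerating all 16 pairs.
A + A = {-2, 4, 6, 8, 10, 12, 14, 16, 18}, so |A + A| = 9.
Step 2: Doubling constant K = |A + A|/|A| = 9/4 = 9/4 ≈ 2.2500.
Step 3: Plünnecke-Ruzsa gives |3A| ≤ K³·|A| = (2.2500)³ · 4 ≈ 45.5625.
Step 4: Compute 3A = A + A + A directly by enumerating all triples (a,b,c) ∈ A³; |3A| = 14.
Step 5: Check 14 ≤ 45.5625? Yes ✓.

K = 9/4, Plünnecke-Ruzsa bound K³|A| ≈ 45.5625, |3A| = 14, inequality holds.


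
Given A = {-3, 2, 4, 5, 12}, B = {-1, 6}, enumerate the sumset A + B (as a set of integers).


A + B = {a + b : a ∈ A, b ∈ B}.
Enumerate all |A|·|B| = 5·2 = 10 pairs (a, b) and collect distinct sums.
a = -3: -3+-1=-4, -3+6=3
a = 2: 2+-1=1, 2+6=8
a = 4: 4+-1=3, 4+6=10
a = 5: 5+-1=4, 5+6=11
a = 12: 12+-1=11, 12+6=18
Collecting distinct sums: A + B = {-4, 1, 3, 4, 8, 10, 11, 18}
|A + B| = 8

A + B = {-4, 1, 3, 4, 8, 10, 11, 18}


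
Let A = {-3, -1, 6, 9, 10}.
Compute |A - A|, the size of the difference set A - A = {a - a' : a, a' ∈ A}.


A - A = {a - a' : a, a' ∈ A}; |A| = 5.
Bounds: 2|A|-1 ≤ |A - A| ≤ |A|² - |A| + 1, i.e. 9 ≤ |A - A| ≤ 21.
Note: 0 ∈ A - A always (from a - a). The set is symmetric: if d ∈ A - A then -d ∈ A - A.
Enumerate nonzero differences d = a - a' with a > a' (then include -d):
Positive differences: {1, 2, 3, 4, 7, 9, 10, 11, 12, 13}
Full difference set: {0} ∪ (positive diffs) ∪ (negative diffs).
|A - A| = 1 + 2·10 = 21 (matches direct enumeration: 21).

|A - A| = 21


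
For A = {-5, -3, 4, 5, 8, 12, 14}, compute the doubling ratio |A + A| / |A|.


|A| = 7.
Compute A + A by enumerating all 49 pairs.
A + A = {-10, -8, -6, -1, 0, 1, 2, 3, 5, 7, 8, 9, 10, 11, 12, 13, 16, 17, 18, 19, 20, 22, 24, 26, 28}, so |A + A| = 25.
K = |A + A| / |A| = 25/7 (already in lowest terms) ≈ 3.5714.
Reference: AP of size 7 gives K = 13/7 ≈ 1.8571; a fully generic set of size 7 gives K ≈ 4.0000.

|A| = 7, |A + A| = 25, K = 25/7.


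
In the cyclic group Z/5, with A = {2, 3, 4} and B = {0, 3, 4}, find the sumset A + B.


Work in Z/5Z: reduce every sum a + b modulo 5.
Enumerate all 9 pairs:
a = 2: 2+0=2, 2+3=0, 2+4=1
a = 3: 3+0=3, 3+3=1, 3+4=2
a = 4: 4+0=4, 4+3=2, 4+4=3
Distinct residues collected: {0, 1, 2, 3, 4}
|A + B| = 5 (out of 5 total residues).

A + B = {0, 1, 2, 3, 4}


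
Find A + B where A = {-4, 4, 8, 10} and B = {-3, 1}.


A + B = {a + b : a ∈ A, b ∈ B}.
Enumerate all |A|·|B| = 4·2 = 8 pairs (a, b) and collect distinct sums.
a = -4: -4+-3=-7, -4+1=-3
a = 4: 4+-3=1, 4+1=5
a = 8: 8+-3=5, 8+1=9
a = 10: 10+-3=7, 10+1=11
Collecting distinct sums: A + B = {-7, -3, 1, 5, 7, 9, 11}
|A + B| = 7

A + B = {-7, -3, 1, 5, 7, 9, 11}


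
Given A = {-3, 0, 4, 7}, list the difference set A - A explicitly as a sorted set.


A - A = {a - a' : a, a' ∈ A}.
Compute a - a' for each ordered pair (a, a'):
a = -3: -3--3=0, -3-0=-3, -3-4=-7, -3-7=-10
a = 0: 0--3=3, 0-0=0, 0-4=-4, 0-7=-7
a = 4: 4--3=7, 4-0=4, 4-4=0, 4-7=-3
a = 7: 7--3=10, 7-0=7, 7-4=3, 7-7=0
Collecting distinct values (and noting 0 appears from a-a):
A - A = {-10, -7, -4, -3, 0, 3, 4, 7, 10}
|A - A| = 9

A - A = {-10, -7, -4, -3, 0, 3, 4, 7, 10}


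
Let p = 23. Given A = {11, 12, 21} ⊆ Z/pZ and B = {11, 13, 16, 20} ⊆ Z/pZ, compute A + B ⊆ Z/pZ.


Work in Z/23Z: reduce every sum a + b modulo 23.
Enumerate all 12 pairs:
a = 11: 11+11=22, 11+13=1, 11+16=4, 11+20=8
a = 12: 12+11=0, 12+13=2, 12+16=5, 12+20=9
a = 21: 21+11=9, 21+13=11, 21+16=14, 21+20=18
Distinct residues collected: {0, 1, 2, 4, 5, 8, 9, 11, 14, 18, 22}
|A + B| = 11 (out of 23 total residues).

A + B = {0, 1, 2, 4, 5, 8, 9, 11, 14, 18, 22}
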